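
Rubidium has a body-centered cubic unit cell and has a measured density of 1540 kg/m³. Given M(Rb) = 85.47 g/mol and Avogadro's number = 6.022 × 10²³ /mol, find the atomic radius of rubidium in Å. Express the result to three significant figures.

For a BCC cell (Z = 2), a³ = Z·M/(N_A·ρ) = 2 × 85.47 / (6.022 × 10²³ × 1.540) = 1.843 × 10^-22 cm³, so a = 5.691 × 10^-8 cm = 5.691 Å.
Atoms touch along the body diagonal, so √3·a = 4r, so r = 0.4330 × a = 2.46 Å.

2.46 Å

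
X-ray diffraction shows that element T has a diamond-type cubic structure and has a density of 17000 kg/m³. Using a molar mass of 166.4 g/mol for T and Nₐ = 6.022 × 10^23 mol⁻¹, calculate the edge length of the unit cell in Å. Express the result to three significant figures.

With Z = 8 atoms per diamond cubic cell, a³ = Z·M/(N_A·ρ) = 8 × 166.4 / (6.022 × 10²³ × 17.00 g/cm³) = 1.300 × 10^-22 cm³.
a = (1.300 × 10^-22)^(1/3) = 5.066 × 10^-8 cm = 5.07 Å.

5.07 Å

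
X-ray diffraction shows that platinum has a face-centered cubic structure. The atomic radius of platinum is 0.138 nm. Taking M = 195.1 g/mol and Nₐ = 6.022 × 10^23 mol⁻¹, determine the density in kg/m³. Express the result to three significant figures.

In an FCC lattice, atoms touch along the face diagonal, so √2·a = 4r, giving a = 0.3903 nm = 3.903 × 10^-8 cm.
With Z = 4, ρ = Z·M/(N_A·a³) = 4 × 195.1 / (6.022 × 10²³ × 5.947 × 10^-23) = 21.79 g/cm³ = 21800 kg/m³.

21800 kg/m³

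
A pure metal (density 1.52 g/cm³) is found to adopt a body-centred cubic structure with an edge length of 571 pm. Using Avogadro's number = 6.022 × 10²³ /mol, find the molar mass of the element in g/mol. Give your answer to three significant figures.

A BCC cell has Z = 2 atoms; a = 5.710 × 10^-8 cm.
M = ρ·N_A·a³/Z = 1.52 × 6.022 × 10²³ × 1.862 × 10^-22 / 2 = 85.2 g/mol.

85.2 g/mol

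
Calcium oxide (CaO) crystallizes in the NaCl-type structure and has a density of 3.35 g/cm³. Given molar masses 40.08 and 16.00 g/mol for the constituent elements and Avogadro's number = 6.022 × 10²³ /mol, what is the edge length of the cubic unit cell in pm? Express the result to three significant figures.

481 pm

M(CaO) = 56.08 g/mol; Z = 4 formula units per cell.
a³ = Z·M/(N_A·ρ) = 4 × 56.08 / (6.022 × 10²³ × 3.35) = 1.112 × 10^-22 cm³, so a = 4.809 × 10^-8 cm = 481 pm.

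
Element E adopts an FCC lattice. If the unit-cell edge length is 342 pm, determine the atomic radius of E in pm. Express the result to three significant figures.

In an FCC lattice, atoms touch along the face diagonal, so √2·a = 4r.
r = √2·a/4 = 1.4142 × 342 / 4 = 121 pm.

121 pm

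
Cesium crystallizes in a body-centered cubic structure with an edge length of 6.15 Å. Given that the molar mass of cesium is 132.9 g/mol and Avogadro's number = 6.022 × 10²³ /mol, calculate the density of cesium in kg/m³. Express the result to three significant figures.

1900 kg/m³

A BCC unit cell contains Z = 2 atoms.
Cell volume: a³ = (6.15 Å)³ = (6.150 × 10^-8 cm)³ = 2.326 × 10^-22 cm³.
ρ = Z·M/(N_A·a³) = 2 × 132.9 / (6.022 × 10²³ × 2.326 × 10^-22) = 1.898 g/cm³ = 1900 kg/m³.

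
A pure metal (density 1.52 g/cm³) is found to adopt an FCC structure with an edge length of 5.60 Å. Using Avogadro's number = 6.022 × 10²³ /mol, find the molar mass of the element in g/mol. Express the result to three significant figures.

An FCC cell has Z = 4 atoms; a = 5.600 × 10^-8 cm.
M = ρ·N_A·a³/Z = 1.52 × 6.022 × 10²³ × 1.756 × 10^-22 / 4 = 40.2 g/mol.

40.2 g/mol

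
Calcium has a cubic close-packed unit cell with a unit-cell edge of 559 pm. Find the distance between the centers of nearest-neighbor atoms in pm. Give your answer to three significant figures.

In an FCC structure, atoms touch along the face diagonal, so √2·a = 4r; the nearest-neighbor distance equals 2r = 0.7071·a.
d = 0.7071 × 559 = 395 pm.

395 pm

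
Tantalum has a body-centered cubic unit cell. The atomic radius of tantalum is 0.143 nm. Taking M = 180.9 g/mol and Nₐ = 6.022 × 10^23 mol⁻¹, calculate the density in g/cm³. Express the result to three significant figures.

16.7 g/cm³

In a BCC lattice, atoms touch along the body diagonal, so √3·a = 4r, giving a = 0.3302 nm = 3.302 × 10^-8 cm.
With Z = 2, ρ = Z·M/(N_A·a³) = 2 × 180.9 / (6.022 × 10²³ × 3.602 × 10^-23) = 16.68 g/cm³.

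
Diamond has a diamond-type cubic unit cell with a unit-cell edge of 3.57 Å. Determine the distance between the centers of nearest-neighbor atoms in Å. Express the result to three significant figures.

In a diamond cubic structure, nearest neighbors lie along the body diagonal with √3·a = 8r; the nearest-neighbor distance equals 2r = 0.4330·a.
d = 0.4330 × 3.57 = 1.55 Å.

1.55 Å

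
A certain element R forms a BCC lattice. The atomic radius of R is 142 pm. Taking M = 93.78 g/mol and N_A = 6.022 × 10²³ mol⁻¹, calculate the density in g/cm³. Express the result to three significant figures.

8.83 g/cm³

In a BCC lattice, atoms touch along the body diagonal, so √3·a = 4r, giving a = 327.9 pm = 3.279 × 10^-8 cm.
With Z = 2, ρ = Z·M/(N_A·a³) = 2 × 93.78 / (6.022 × 10²³ × 3.527 × 10^-23) = 8.832 g/cm³.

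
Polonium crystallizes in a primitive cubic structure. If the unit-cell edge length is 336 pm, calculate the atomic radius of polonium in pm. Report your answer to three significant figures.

In a simple cubic lattice, atoms touch along the cell edge, so a = 2r.
r = a/2 = 336/2 = 168 pm.

168 pm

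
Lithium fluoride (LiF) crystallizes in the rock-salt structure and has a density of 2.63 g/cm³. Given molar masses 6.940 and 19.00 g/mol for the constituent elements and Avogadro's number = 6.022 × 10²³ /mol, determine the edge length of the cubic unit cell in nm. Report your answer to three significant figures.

M(LiF) = 25.94 g/mol; Z = 4 formula units per cell.
a³ = Z·M/(N_A·ρ) = 4 × 25.94 / (6.022 × 10²³ × 2.63) = 6.551 × 10^-23 cm³, so a = 4.031 × 10^-8 cm = 0.403 nm.

0.403 nm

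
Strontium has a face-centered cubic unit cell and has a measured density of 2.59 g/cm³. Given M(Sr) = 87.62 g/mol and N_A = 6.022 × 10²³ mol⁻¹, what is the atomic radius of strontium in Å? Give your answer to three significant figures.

2.15 Å

For an FCC cell (Z = 4), a³ = Z·M/(N_A·ρ) = 4 × 87.62 / (6.022 × 10²³ × 2.590) = 2.247 × 10^-22 cm³, so a = 6.080 × 10^-8 cm = 6.080 Å.
Atoms touch along the face diagonal, so √2·a = 4r, so r = 0.3536 × a = 2.15 Å.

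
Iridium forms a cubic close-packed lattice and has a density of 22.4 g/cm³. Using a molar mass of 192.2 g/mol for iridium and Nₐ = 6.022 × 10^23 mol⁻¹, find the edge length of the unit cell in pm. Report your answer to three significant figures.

385 pm

With Z = 4 atoms per FCC cell, a³ = Z·M/(N_A·ρ) = 4 × 192.2 / (6.022 × 10²³ × 22.40 g/cm³) = 5.699 × 10^-23 cm³.
a = (5.699 × 10^-23)^(1/3) = 3.848 × 10^-8 cm = 385 pm.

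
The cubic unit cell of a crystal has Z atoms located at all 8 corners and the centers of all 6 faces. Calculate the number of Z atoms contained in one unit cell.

4

Corner atoms are shared by 8 cells (1/8 each), face atoms by 2 (1/2 each).
Net atoms = 8 × 1/8 + 6 × 1/2 = 1 + 3 = 4.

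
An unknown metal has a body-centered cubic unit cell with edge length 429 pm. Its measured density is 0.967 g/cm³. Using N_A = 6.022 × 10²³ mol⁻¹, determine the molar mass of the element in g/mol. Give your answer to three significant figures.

23.0 g/mol

A BCC cell has Z = 2 atoms; a = 4.290 × 10^-8 cm.
M = ρ·N_A·a³/Z = 0.967 × 6.022 × 10²³ × 7.895 × 10^-23 / 2 = 23.0 g/mol.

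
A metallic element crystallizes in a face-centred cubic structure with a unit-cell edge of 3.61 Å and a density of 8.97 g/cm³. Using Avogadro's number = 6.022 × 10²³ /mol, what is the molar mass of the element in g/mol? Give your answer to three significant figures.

An FCC cell has Z = 4 atoms; a = 3.610 × 10^-8 cm.
M = ρ·N_A·a³/Z = 8.97 × 6.022 × 10²³ × 4.705 × 10^-23 / 4 = 63.5 g/mol.

63.5 g/mol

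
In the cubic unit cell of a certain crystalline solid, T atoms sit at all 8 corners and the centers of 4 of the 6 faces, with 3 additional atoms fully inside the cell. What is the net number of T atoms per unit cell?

Corner atoms are shared by 8 cells (1/8 each), face atoms by 2 (1/2 each), interior atoms are unshared.
Net atoms = 8 × 1/8 + 4 × 1/2 + 3 = 1 + 2 + 3 = 6.

6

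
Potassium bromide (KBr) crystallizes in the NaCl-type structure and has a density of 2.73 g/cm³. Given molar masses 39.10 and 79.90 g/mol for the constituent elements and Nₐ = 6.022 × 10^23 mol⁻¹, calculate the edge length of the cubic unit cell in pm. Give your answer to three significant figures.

662 pm

M(KBr) = 119.0 g/mol; Z = 4 formula units per cell.
a³ = Z·M/(N_A·ρ) = 4 × 119.0 / (6.022 × 10²³ × 2.73) = 2.895 × 10^-22 cm³, so a = 6.616 × 10^-8 cm = 662 pm.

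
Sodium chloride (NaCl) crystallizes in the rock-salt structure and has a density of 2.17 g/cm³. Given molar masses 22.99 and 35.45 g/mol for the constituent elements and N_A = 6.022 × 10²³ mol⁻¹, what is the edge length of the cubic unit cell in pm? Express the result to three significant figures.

M(NaCl) = 58.44 g/mol; Z = 4 formula units per cell.
a³ = Z·M/(N_A·ρ) = 4 × 58.44 / (6.022 × 10²³ × 2.17) = 1.789 × 10^-22 cm³, so a = 5.635 × 10^-8 cm = 563 pm.

563 pm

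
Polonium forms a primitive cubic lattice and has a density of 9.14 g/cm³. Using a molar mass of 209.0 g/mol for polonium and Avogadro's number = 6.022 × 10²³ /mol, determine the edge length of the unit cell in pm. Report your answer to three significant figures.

With Z = 1 atom per simple cubic cell, a³ = Z·M/(N_A·ρ) = 1 × 209.0 / (6.022 × 10²³ × 9.140 g/cm³) = 3.797 × 10^-23 cm³.
a = (3.797 × 10^-23)^(1/3) = 3.361 × 10^-8 cm = 336 pm.

336 pm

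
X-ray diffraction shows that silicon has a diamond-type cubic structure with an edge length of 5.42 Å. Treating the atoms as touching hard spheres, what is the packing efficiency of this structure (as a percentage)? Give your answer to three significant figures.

34.0%

In a diamond cubic lattice nearest neighbors lie along the body diagonal with √3·a = 8r, so r = 0.2165a = 1.173 Å.
Packing fraction = Z·(4/3)πr³ / a³ = 8 × (4/3)π × (1.173)³ / (5.42)³ = 0.3401 = 34.0%.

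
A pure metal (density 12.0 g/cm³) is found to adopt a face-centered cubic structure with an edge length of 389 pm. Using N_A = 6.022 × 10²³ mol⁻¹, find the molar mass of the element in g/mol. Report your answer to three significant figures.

106 g/mol

An FCC cell has Z = 4 atoms; a = 3.890 × 10^-8 cm.
M = ρ·N_A·a³/Z = 12.0 × 6.022 × 10²³ × 5.886 × 10^-23 / 4 = 106 g/mol.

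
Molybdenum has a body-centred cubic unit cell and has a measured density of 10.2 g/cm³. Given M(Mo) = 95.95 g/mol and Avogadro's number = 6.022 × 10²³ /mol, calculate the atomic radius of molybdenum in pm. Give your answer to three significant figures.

136 pm

For a BCC cell (Z = 2), a³ = Z·M/(N_A·ρ) = 2 × 95.95 / (6.022 × 10²³ × 10.20) = 3.124 × 10^-23 cm³, so a = 3.150 × 10^-8 cm = 315.0 pm.
Atoms touch along the body diagonal, so √3·a = 4r, so r = 0.4330 × a = 136 pm.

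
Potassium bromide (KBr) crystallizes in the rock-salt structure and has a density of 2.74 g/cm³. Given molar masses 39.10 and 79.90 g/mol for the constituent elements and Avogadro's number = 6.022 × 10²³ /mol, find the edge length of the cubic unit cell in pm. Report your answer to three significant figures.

661 pm

M(KBr) = 119.0 g/mol; Z = 4 formula units per cell.
a³ = Z·M/(N_A·ρ) = 4 × 119.0 / (6.022 × 10²³ × 2.74) = 2.885 × 10^-22 cm³, so a = 6.608 × 10^-8 cm = 661 pm.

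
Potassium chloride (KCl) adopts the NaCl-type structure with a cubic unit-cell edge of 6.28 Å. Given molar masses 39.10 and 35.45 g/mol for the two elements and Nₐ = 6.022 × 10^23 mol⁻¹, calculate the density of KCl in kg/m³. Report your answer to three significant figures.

The NaCl-type structure contains Z = 4 formula units per cell; M(KCl) = 39.10 + 35.45 = 74.55 g/mol.
a³ = (6.280 × 10^-8 cm)³ = 2.477 × 10^-22 cm³.
ρ = 4 × 74.55 / (6.022 × 10²³ × 2.477 × 10^-22) = 1.999 g/cm³ = 2000 kg/m³.

2000 kg/m³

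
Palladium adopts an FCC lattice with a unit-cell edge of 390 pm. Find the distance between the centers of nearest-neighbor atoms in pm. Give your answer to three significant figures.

In an FCC structure, atoms touch along the face diagonal, so √2·a = 4r; the nearest-neighbor distance equals 2r = 0.7071·a.
d = 0.7071 × 390 = 276 pm.

276 pm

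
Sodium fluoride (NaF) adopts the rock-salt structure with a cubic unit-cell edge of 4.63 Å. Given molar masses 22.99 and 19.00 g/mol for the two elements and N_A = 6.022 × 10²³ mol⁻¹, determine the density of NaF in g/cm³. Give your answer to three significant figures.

2.81 g/cm³

The rock-salt structure contains Z = 4 formula units per cell; M(NaF) = 22.99 + 19.00 = 41.99 g/mol.
a³ = (4.630 × 10^-8 cm)³ = 9.925 × 10^-23 cm³.
ρ = 4 × 41.99 / (6.022 × 10²³ × 9.925 × 10^-23) = 2.810 g/cm³.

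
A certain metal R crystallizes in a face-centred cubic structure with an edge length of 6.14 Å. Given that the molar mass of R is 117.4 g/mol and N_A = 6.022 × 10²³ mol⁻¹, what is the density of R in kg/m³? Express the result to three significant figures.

An FCC unit cell contains Z = 4 atoms.
Cell volume: a³ = (6.14 Å)³ = (6.140 × 10^-8 cm)³ = 2.315 × 10^-22 cm³.
ρ = Z·M/(N_A·a³) = 4 × 117.4 / (6.022 × 10²³ × 2.315 × 10^-22) = 3.369 g/cm³ = 3370 kg/m³.

3370 kg/m³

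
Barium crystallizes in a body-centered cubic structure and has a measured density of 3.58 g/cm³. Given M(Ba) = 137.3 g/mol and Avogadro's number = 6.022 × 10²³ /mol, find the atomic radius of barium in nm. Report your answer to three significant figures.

For a BCC cell (Z = 2), a³ = Z·M/(N_A·ρ) = 2 × 137.3 / (6.022 × 10²³ × 3.580) = 1.274 × 10^-22 cm³, so a = 5.031 × 10^-8 cm = 0.5031 nm.
Atoms touch along the body diagonal, so √3·a = 4r, so r = 0.4330 × a = 0.218 nm.

0.218 nm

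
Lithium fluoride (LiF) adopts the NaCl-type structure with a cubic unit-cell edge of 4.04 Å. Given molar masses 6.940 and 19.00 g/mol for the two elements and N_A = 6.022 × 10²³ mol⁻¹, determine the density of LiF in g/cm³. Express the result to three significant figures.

The NaCl-type structure contains Z = 4 formula units per cell; M(LiF) = 6.940 + 19.00 = 25.94 g/mol.
a³ = (4.040 × 10^-8 cm)³ = 6.594 × 10^-23 cm³.
ρ = 4 × 25.94 / (6.022 × 10²³ × 6.594 × 10^-23) = 2.613 g/cm³.

2.61 g/cm³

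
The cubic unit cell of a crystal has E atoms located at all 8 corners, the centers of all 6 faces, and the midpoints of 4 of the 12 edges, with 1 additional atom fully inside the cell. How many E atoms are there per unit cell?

6

Corner atoms are shared by 8 cells (1/8 each), face atoms by 2 (1/2 each), edge atoms by 4 (1/4 each), interior atoms are unshared.
Net atoms = 8 × 1/8 + 6 × 1/2 + 4 × 1/4 + 1 = 1 + 3 + 1 + 1 = 6.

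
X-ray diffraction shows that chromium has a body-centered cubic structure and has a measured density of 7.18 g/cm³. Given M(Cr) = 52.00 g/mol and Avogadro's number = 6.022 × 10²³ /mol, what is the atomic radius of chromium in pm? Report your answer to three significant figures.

For a BCC cell (Z = 2), a³ = Z·M/(N_A·ρ) = 2 × 52.00 / (6.022 × 10²³ × 7.180) = 2.405 × 10^-23 cm³, so a = 2.887 × 10^-8 cm = 288.7 pm.
Atoms touch along the body diagonal, so √3·a = 4r, so r = 0.4330 × a = 125 pm.

125 pm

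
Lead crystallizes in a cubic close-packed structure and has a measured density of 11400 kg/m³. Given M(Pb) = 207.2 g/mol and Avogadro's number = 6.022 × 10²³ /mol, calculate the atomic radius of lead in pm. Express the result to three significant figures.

175 pm

For an FCC cell (Z = 4), a³ = Z·M/(N_A·ρ) = 4 × 207.2 / (6.022 × 10²³ × 11.40) = 1.207 × 10^-22 cm³, so a = 4.942 × 10^-8 cm = 494.2 pm.
Atoms touch along the face diagonal, so √2·a = 4r, so r = 0.3536 × a = 175 pm.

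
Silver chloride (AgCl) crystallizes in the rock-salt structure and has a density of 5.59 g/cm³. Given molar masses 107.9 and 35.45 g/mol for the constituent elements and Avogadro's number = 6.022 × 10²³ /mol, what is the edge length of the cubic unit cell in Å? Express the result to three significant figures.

M(AgCl) = 143.35 g/mol; Z = 4 formula units per cell.
a³ = Z·M/(N_A·ρ) = 4 × 143.35 / (6.022 × 10²³ × 5.59) = 1.703 × 10^-22 cm³, so a = 5.543 × 10^-8 cm = 5.54 Å.

5.54 Å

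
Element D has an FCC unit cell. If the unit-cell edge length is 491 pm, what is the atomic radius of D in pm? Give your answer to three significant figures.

174 pm

In an FCC lattice, atoms touch along the face diagonal, so √2·a = 4r.
r = √2·a/4 = 1.4142 × 491 / 4 = 174 pm.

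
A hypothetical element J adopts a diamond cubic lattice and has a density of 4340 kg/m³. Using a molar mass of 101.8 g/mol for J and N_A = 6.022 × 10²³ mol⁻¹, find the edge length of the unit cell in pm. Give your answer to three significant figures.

678 pm

With Z = 8 atoms per diamond cubic cell, a³ = Z·M/(N_A·ρ) = 8 × 101.8 / (6.022 × 10²³ × 4.340 g/cm³) = 3.116 × 10^-22 cm³.
a = (3.116 × 10^-22)^(1/3) = 6.780 × 10^-8 cm = 678 pm.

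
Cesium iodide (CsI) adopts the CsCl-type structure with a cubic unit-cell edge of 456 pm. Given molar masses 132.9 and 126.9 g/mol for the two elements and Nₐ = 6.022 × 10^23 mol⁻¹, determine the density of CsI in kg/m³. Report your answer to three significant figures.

4550 kg/m³

The CsCl-type structure contains Z = 1 formula unit per cell; M(CsI) = 132.9 + 126.9 = 259.8 g/mol.
a³ = (4.560 × 10^-8 cm)³ = 9.482 × 10^-23 cm³.
ρ = 1 × 259.8 / (6.022 × 10²³ × 9.482 × 10^-23) = 4.550 g/cm³ = 4550 kg/m³.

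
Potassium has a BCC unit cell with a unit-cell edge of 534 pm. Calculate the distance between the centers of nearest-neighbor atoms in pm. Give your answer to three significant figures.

462 pm

In a BCC structure, atoms touch along the body diagonal, so √3·a = 4r; the nearest-neighbor distance equals 2r = 0.8660·a.
d = 0.8660 × 534 = 462 pm.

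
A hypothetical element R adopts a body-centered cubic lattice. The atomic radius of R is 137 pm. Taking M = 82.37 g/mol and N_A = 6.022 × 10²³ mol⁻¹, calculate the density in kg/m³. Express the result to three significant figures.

8640 kg/m³

In a BCC lattice, atoms touch along the body diagonal, so √3·a = 4r, giving a = 316.4 pm = 3.164 × 10^-8 cm.
With Z = 2, ρ = Z·M/(N_A·a³) = 2 × 82.37 / (6.022 × 10²³ × 3.167 × 10^-23) = 8.638 g/cm³ = 8640 kg/m³.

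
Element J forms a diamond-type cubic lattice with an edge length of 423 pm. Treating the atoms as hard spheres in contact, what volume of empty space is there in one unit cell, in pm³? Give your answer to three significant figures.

In a diamond cubic lattice nearest neighbors lie along the body diagonal with √3·a = 8r, so r = 0.2165a = 91.58 pm.
V_cell = a³ = 7.569 × 10^7 pm³; V_atoms = 8 × (4/3)πr³ = 2.574 × 10^7 pm³.
Empty space = 7.569 × 10^7 − 2.574 × 10^7 = 4.99 × 10^7 pm³.

4.99 × 10^7 pm³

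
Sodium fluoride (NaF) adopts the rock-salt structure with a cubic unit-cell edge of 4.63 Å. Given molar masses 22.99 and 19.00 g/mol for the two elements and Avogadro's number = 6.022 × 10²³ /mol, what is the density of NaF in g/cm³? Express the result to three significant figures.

The rock-salt structure contains Z = 4 formula units per cell; M(NaF) = 22.99 + 19.00 = 41.99 g/mol.
a³ = (4.630 × 10^-8 cm)³ = 9.925 × 10^-23 cm³.
ρ = 4 × 41.99 / (6.022 × 10²³ × 9.925 × 10^-23) = 2.810 g/cm³.

2.81 g/cm³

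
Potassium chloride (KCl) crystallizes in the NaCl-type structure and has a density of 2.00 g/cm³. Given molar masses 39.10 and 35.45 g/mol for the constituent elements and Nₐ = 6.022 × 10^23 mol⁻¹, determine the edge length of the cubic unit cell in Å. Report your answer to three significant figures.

M(KCl) = 74.55 g/mol; Z = 4 formula units per cell.
a³ = Z·M/(N_A·ρ) = 4 × 74.55 / (6.022 × 10²³ × 2.00) = 2.476 × 10^-22 cm³, so a = 6.279 × 10^-8 cm = 6.28 Å.

6.28 Å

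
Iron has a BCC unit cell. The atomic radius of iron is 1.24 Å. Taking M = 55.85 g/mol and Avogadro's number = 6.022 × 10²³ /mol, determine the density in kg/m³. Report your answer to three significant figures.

In a BCC lattice, atoms touch along the body diagonal, so √3·a = 4r, giving a = 2.864 Å = 2.864 × 10^-8 cm.
With Z = 2, ρ = Z·M/(N_A·a³) = 2 × 55.85 / (6.022 × 10²³ × 2.348 × 10^-23) = 7.899 g/cm³ = 7900 kg/m³.

7900 kg/m³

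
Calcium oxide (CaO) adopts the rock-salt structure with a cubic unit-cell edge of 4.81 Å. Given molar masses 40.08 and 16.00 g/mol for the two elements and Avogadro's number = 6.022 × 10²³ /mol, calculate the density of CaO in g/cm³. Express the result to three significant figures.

3.35 g/cm³

The rock-salt structure contains Z = 4 formula units per cell; M(CaO) = 40.08 + 16.00 = 56.08 g/mol.
a³ = (4.810 × 10^-8 cm)³ = 1.113 × 10^-22 cm³.
ρ = 4 × 56.08 / (6.022 × 10²³ × 1.113 × 10^-22) = 3.347 g/cm³.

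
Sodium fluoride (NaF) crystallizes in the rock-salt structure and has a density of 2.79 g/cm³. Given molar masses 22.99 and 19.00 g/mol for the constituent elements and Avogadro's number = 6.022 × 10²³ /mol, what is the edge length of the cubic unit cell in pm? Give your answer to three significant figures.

464 pm

M(NaF) = 41.99 g/mol; Z = 4 formula units per cell.
a³ = Z·M/(N_A·ρ) = 4 × 41.99 / (6.022 × 10²³ × 2.79) = 9.997 × 10^-23 cm³, so a = 4.641 × 10^-8 cm = 464 pm.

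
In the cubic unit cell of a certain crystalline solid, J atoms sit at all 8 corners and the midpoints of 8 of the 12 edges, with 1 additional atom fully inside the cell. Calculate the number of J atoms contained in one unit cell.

Corner atoms are shared by 8 cells (1/8 each), edge atoms by 4 (1/4 each), interior atoms are unshared.
Net atoms = 8 × 1/8 + 8 × 1/4 + 1 = 1 + 2 + 1 = 4.

4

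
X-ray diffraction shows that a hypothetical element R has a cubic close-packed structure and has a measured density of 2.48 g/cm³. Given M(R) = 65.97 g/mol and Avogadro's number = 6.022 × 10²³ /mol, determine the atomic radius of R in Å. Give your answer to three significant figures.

1.98 Å

For an FCC cell (Z = 4), a³ = Z·M/(N_A·ρ) = 4 × 65.97 / (6.022 × 10²³ × 2.480) = 1.767 × 10^-22 cm³, so a = 5.611 × 10^-8 cm = 5.611 Å.
Atoms touch along the face diagonal, so √2·a = 4r, so r = 0.3536 × a = 1.98 Å.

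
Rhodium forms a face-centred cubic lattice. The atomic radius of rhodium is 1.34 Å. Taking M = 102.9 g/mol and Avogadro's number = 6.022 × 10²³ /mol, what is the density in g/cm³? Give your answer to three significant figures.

In an FCC lattice, atoms touch along the face diagonal, so √2·a = 4r, giving a = 3.790 Å = 3.790 × 10^-8 cm.
With Z = 4, ρ = Z·M/(N_A·a³) = 4 × 102.9 / (6.022 × 10²³ × 5.444 × 10^-23) = 12.55 g/cm³.

12.6 g/cm³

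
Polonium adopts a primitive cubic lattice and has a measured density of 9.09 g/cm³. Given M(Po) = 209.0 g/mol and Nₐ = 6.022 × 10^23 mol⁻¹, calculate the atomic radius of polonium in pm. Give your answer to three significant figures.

168 pm

For a simple cubic cell (Z = 1), a³ = Z·M/(N_A·ρ) = 1 × 209.0 / (6.022 × 10²³ × 9.090) = 3.818 × 10^-23 cm³, so a = 3.367 × 10^-8 cm = 336.7 pm.
Atoms touch along the cell edge, so a = 2r, so r = 0.5000 × a = 168 pm.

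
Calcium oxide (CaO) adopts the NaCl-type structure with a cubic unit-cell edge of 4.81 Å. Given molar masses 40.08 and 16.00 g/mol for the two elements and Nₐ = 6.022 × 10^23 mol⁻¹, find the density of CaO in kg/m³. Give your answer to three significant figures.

3350 kg/m³

The NaCl-type structure contains Z = 4 formula units per cell; M(CaO) = 40.08 + 16.00 = 56.08 g/mol.
a³ = (4.810 × 10^-8 cm)³ = 1.113 × 10^-22 cm³.
ρ = 4 × 56.08 / (6.022 × 10²³ × 1.113 × 10^-22) = 3.347 g/cm³ = 3350 kg/m³.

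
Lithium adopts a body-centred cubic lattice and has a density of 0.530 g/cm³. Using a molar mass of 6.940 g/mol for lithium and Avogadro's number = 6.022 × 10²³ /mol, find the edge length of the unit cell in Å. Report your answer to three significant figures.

3.52 Å

With Z = 2 atoms per BCC cell, a³ = Z·M/(N_A·ρ) = 2 × 6.940 / (6.022 × 10²³ × 0.5300 g/cm³) = 4.349 × 10^-23 cm³.
a = (4.349 × 10^-23)^(1/3) = 3.517 × 10^-8 cm = 3.52 Å.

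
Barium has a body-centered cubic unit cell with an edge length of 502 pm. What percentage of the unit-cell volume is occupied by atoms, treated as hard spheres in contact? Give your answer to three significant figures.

In a BCC lattice atoms touch along the body diagonal, so √3·a = 4r, so r = 0.4330a = 217.4 pm.
Packing fraction = Z·(4/3)πr³ / a³ = 2 × (4/3)π × (217.4)³ / (502)³ = 0.6802 = 68.0%.

68.0%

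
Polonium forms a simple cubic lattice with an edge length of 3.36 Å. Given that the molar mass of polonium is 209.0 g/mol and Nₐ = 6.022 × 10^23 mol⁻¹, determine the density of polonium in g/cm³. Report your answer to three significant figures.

A simple cubic unit cell contains Z = 1 atom.
Cell volume: a³ = (3.36 Å)³ = (3.360 × 10^-8 cm)³ = 3.793 × 10^-23 cm³.
ρ = Z·M/(N_A·a³) = 1 × 209.0 / (6.022 × 10²³ × 3.793 × 10^-23) = 9.149 g/cm³.

9.15 g/cm³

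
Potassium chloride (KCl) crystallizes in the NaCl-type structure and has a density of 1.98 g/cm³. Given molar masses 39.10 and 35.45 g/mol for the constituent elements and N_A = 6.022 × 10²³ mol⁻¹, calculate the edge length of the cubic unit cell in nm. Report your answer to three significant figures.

0.630 nm

M(KCl) = 74.55 g/mol; Z = 4 formula units per cell.
a³ = Z·M/(N_A·ρ) = 4 × 74.55 / (6.022 × 10²³ × 1.98) = 2.501 × 10^-22 cm³, so a = 6.300 × 10^-8 cm = 0.630 nm.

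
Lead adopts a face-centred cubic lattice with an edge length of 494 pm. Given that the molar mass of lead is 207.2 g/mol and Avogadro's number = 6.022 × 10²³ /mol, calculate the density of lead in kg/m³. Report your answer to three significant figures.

11400 kg/m³

An FCC unit cell contains Z = 4 atoms.
Cell volume: a³ = (494 pm)³ = (4.940 × 10^-8 cm)³ = 1.206 × 10^-22 cm³.
ρ = Z·M/(N_A·a³) = 4 × 207.2 / (6.022 × 10²³ × 1.206 × 10^-22) = 11.42 g/cm³ = 11400 kg/m³.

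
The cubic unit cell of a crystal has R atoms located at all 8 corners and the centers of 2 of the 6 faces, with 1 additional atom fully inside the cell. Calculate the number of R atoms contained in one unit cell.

Corner atoms are shared by 8 cells (1/8 each), face atoms by 2 (1/2 each), interior atoms are unshared.
Net atoms = 8 × 1/8 + 2 × 1/2 + 1 = 1 + 1 + 1 = 3.

3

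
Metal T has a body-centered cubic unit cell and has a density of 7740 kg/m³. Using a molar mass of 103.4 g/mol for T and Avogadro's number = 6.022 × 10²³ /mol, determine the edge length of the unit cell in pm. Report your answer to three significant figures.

With Z = 2 atoms per BCC cell, a³ = Z·M/(N_A·ρ) = 2 × 103.4 / (6.022 × 10²³ × 7.740 g/cm³) = 4.437 × 10^-23 cm³.
a = (4.437 × 10^-23)^(1/3) = 3.540 × 10^-8 cm = 354 pm.

354 pm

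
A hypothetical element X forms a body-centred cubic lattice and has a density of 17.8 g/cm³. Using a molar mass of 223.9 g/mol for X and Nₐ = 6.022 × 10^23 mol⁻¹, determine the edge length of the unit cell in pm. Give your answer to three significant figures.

347 pm

With Z = 2 atoms per BCC cell, a³ = Z·M/(N_A·ρ) = 2 × 223.9 / (6.022 × 10²³ × 17.80 g/cm³) = 4.178 × 10^-23 cm³.
a = (4.178 × 10^-23)^(1/3) = 3.470 × 10^-8 cm = 347 pm.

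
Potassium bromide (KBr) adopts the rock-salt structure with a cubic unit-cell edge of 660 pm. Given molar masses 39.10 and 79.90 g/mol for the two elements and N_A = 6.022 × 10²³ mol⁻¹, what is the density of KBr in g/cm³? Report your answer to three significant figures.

The rock-salt structure contains Z = 4 formula units per cell; M(KBr) = 39.10 + 79.90 = 119.0 g/mol.
a³ = (6.600 × 10^-8 cm)³ = 2.875 × 10^-22 cm³.
ρ = 4 × 119.0 / (6.022 × 10²³ × 2.875 × 10^-22) = 2.749 g/cm³.

2.75 g/cm³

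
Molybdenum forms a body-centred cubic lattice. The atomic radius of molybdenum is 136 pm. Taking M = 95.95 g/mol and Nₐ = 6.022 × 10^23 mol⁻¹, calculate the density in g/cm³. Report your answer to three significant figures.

10.3 g/cm³

In a BCC lattice, atoms touch along the body diagonal, so √3·a = 4r, giving a = 314.1 pm = 3.141 × 10^-8 cm.
With Z = 2, ρ = Z·M/(N_A·a³) = 2 × 95.95 / (6.022 × 10²³ × 3.098 × 10^-23) = 10.29 g/cm³.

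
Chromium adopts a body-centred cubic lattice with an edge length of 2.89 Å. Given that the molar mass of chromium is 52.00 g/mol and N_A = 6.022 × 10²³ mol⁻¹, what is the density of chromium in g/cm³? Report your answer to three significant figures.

7.15 g/cm³

A BCC unit cell contains Z = 2 atoms.
Cell volume: a³ = (2.89 Å)³ = (2.890 × 10^-8 cm)³ = 2.414 × 10^-23 cm³.
ρ = Z·M/(N_A·a³) = 2 × 52.00 / (6.022 × 10²³ × 2.414 × 10^-23) = 7.155 g/cm³.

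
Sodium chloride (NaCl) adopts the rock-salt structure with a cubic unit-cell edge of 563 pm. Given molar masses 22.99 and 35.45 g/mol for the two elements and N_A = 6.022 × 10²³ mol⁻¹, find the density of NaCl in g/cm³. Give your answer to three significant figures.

The rock-salt structure contains Z = 4 formula units per cell; M(NaCl) = 22.99 + 35.45 = 58.44 g/mol.
a³ = (5.630 × 10^-8 cm)³ = 1.785 × 10^-22 cm³.
ρ = 4 × 58.44 / (6.022 × 10²³ × 1.785 × 10^-22) = 2.175 g/cm³.

2.18 g/cm³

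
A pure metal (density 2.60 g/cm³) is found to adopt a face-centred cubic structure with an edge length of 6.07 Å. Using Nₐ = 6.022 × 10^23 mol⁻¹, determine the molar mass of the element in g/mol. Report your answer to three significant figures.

An FCC cell has Z = 4 atoms; a = 6.070 × 10^-8 cm.
M = ρ·N_A·a³/Z = 2.60 × 6.022 × 10²³ × 2.236 × 10^-22 / 4 = 87.5 g/mol.

87.5 g/mol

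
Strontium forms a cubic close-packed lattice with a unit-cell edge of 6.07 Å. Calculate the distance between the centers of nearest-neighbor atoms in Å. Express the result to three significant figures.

In an FCC structure, atoms touch along the face diagonal, so √2·a = 4r; the nearest-neighbor distance equals 2r = 0.7071·a.
d = 0.7071 × 6.07 = 4.29 Å.

4.29 Å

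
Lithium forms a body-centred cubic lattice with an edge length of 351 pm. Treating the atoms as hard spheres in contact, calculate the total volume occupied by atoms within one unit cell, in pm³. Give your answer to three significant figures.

2.94 × 10^7 pm³

In a BCC lattice atoms touch along the body diagonal, so √3·a = 4r, so r = 0.4330a = 152.0 pm.
V_atoms = Z × (4/3)πr³ = 2 × (4/3)π × (152.0)³ = 2.94 × 10^7 pm³.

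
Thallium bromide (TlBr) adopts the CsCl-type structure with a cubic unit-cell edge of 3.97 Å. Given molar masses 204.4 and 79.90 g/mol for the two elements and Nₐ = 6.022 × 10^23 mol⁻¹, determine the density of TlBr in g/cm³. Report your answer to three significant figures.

7.55 g/cm³

The CsCl-type structure contains Z = 1 formula unit per cell; M(TlBr) = 204.4 + 79.90 = 284.3 g/mol.
a³ = (3.970 × 10^-8 cm)³ = 6.257 × 10^-23 cm³.
ρ = 1 × 284.3 / (6.022 × 10²³ × 6.257 × 10^-23) = 7.545 g/cm³.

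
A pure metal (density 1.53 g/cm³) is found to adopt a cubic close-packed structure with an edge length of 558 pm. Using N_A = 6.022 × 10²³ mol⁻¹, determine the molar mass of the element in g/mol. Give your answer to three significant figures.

40.0 g/mol

An FCC cell has Z = 4 atoms; a = 5.580 × 10^-8 cm.
M = ρ·N_A·a³/Z = 1.53 × 6.022 × 10²³ × 1.737 × 10^-22 / 4 = 40.0 g/mol.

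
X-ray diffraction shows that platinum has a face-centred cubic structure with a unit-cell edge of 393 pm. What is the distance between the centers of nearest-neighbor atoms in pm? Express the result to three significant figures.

In an FCC structure, atoms touch along the face diagonal, so √2·a = 4r; the nearest-neighbor distance equals 2r = 0.7071·a.
d = 0.7071 × 393 = 278 pm.

278 pm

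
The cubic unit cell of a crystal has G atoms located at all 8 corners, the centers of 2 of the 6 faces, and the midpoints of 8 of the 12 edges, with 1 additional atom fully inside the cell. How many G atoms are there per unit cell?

5

Corner atoms are shared by 8 cells (1/8 each), face atoms by 2 (1/2 each), edge atoms by 4 (1/4 each), interior atoms are unshared.
Net atoms = 8 × 1/8 + 2 × 1/2 + 8 × 1/4 + 1 = 1 + 1 + 2 + 1 = 5.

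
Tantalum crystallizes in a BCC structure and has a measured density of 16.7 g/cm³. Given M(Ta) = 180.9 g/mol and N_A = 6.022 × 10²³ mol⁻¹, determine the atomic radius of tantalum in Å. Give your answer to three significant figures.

For a BCC cell (Z = 2), a³ = Z·M/(N_A·ρ) = 2 × 180.9 / (6.022 × 10²³ × 16.70) = 3.598 × 10^-23 cm³, so a = 3.301 × 10^-8 cm = 3.301 Å.
Atoms touch along the body diagonal, so √3·a = 4r, so r = 0.4330 × a = 1.43 Å.

1.43 Å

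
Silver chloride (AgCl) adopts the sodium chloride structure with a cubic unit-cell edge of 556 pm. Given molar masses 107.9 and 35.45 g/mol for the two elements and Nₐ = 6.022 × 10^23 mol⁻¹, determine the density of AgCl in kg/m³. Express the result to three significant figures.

5540 kg/m³

The sodium chloride structure contains Z = 4 formula units per cell; M(AgCl) = 107.9 + 35.45 = 143.35 g/mol.
a³ = (5.560 × 10^-8 cm)³ = 1.719 × 10^-22 cm³.
ρ = 4 × 143.35 / (6.022 × 10²³ × 1.719 × 10^-22) = 5.540 g/cm³ = 5540 kg/m³.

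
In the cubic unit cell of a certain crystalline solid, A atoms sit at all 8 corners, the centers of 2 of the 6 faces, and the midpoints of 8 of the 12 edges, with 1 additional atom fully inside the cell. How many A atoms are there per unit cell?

Corner atoms are shared by 8 cells (1/8 each), face atoms by 2 (1/2 each), edge atoms by 4 (1/4 each), interior atoms are unshared.
Net atoms = 8 × 1/8 + 2 × 1/2 + 8 × 1/4 + 1 = 1 + 1 + 2 + 1 = 5.

5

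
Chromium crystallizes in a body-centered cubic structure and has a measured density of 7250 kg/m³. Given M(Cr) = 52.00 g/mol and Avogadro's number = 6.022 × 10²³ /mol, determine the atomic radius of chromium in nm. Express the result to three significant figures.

0.125 nm

For a BCC cell (Z = 2), a³ = Z·M/(N_A·ρ) = 2 × 52.00 / (6.022 × 10²³ × 7.250) = 2.382 × 10^-23 cm³, so a = 2.877 × 10^-8 cm = 0.2877 nm.
Atoms touch along the body diagonal, so √3·a = 4r, so r = 0.4330 × a = 0.125 nm.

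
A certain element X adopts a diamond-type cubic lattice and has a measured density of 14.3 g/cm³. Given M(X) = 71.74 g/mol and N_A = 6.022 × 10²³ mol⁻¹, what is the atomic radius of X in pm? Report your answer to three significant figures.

87.8 pm

For a diamond cubic cell (Z = 8), a³ = Z·M/(N_A·ρ) = 8 × 71.74 / (6.022 × 10²³ × 14.30) = 6.665 × 10^-23 cm³, so a = 4.054 × 10^-8 cm = 405.4 pm.
Nearest neighbors lie along the body diagonal with √3·a = 8r, so r = 0.2165 × a = 87.8 pm.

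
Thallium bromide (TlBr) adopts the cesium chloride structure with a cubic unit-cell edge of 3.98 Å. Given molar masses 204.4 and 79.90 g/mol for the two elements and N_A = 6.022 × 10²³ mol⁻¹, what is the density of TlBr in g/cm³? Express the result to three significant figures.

The cesium chloride structure contains Z = 1 formula unit per cell; M(TlBr) = 204.4 + 79.90 = 284.3 g/mol.
a³ = (3.980 × 10^-8 cm)³ = 6.304 × 10^-23 cm³.
ρ = 1 × 284.3 / (6.022 × 10²³ × 6.304 × 10^-23) = 7.488 g/cm³.

7.49 g/cm³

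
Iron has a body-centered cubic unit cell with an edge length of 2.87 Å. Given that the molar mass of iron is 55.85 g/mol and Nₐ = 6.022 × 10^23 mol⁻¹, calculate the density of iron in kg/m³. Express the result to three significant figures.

7850 kg/m³

A BCC unit cell contains Z = 2 atoms.
Cell volume: a³ = (2.87 Å)³ = (2.870 × 10^-8 cm)³ = 2.364 × 10^-23 cm³.
ρ = Z·M/(N_A·a³) = 2 × 55.85 / (6.022 × 10²³ × 2.364 × 10^-23) = 7.846 g/cm³ = 7850 kg/m³.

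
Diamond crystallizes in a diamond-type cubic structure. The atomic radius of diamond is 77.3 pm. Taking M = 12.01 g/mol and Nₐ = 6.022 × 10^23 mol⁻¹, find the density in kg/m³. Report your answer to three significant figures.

In a diamond cubic lattice, nearest neighbors lie along the body diagonal with √3·a = 8r, giving a = 357.0 pm = 3.570 × 10^-8 cm.
With Z = 8, ρ = Z·M/(N_A·a³) = 8 × 12.01 / (6.022 × 10²³ × 4.551 × 10^-23) = 3.506 g/cm³ = 3510 kg/m³.

3510 kg/m³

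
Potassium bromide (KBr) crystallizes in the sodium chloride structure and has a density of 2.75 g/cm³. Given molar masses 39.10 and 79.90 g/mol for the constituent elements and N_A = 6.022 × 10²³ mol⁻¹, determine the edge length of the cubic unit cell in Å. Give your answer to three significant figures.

M(KBr) = 119.0 g/mol; Z = 4 formula units per cell.
a³ = Z·M/(N_A·ρ) = 4 × 119.0 / (6.022 × 10²³ × 2.75) = 2.874 × 10^-22 cm³, so a = 6.600 × 10^-8 cm = 6.60 Å.

6.60 Å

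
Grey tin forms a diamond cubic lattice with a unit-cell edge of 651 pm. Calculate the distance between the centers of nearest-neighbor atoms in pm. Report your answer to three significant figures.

In a diamond cubic structure, nearest neighbors lie along the body diagonal with √3·a = 8r; the nearest-neighbor distance equals 2r = 0.4330·a.
d = 0.4330 × 651 = 282 pm.

282 pm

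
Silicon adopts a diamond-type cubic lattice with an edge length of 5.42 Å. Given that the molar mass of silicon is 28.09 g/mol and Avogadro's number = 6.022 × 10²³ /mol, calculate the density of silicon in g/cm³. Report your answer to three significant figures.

2.34 g/cm³

A diamond cubic unit cell contains Z = 8 atoms.
Cell volume: a³ = (5.42 Å)³ = (5.420 × 10^-8 cm)³ = 1.592 × 10^-22 cm³.
ρ = Z·M/(N_A·a³) = 8 × 28.09 / (6.022 × 10²³ × 1.592 × 10^-22) = 2.344 g/cm³.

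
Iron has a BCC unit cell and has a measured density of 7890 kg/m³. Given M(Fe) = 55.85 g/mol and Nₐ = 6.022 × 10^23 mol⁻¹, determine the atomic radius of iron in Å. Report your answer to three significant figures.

1.24 Å

For a BCC cell (Z = 2), a³ = Z·M/(N_A·ρ) = 2 × 55.85 / (6.022 × 10²³ × 7.890) = 2.351 × 10^-23 cm³, so a = 2.865 × 10^-8 cm = 2.865 Å.
Atoms touch along the body diagonal, so √3·a = 4r, so r = 0.4330 × a = 1.24 Å.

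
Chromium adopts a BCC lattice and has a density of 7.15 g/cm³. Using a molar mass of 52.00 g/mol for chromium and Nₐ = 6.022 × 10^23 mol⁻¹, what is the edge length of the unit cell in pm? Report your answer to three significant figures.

With Z = 2 atoms per BCC cell, a³ = Z·M/(N_A·ρ) = 2 × 52.00 / (6.022 × 10²³ × 7.150 g/cm³) = 2.415 × 10^-23 cm³.
a = (2.415 × 10^-23)^(1/3) = 2.891 × 10^-8 cm = 289 pm.

289 pm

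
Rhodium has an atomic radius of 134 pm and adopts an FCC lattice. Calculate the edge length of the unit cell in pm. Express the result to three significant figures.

In an FCC lattice, atoms touch along the face diagonal, so √2·a = 4r.
a = 4r/√2 = 4 × 134 / 1.4142 = 379 pm.

379 pm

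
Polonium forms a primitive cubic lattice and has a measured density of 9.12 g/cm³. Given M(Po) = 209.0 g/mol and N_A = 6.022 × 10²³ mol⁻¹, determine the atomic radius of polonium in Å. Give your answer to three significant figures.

1.68 Å

For a simple cubic cell (Z = 1), a³ = Z·M/(N_A·ρ) = 1 × 209.0 / (6.022 × 10²³ × 9.120) = 3.805 × 10^-23 cm³, so a = 3.364 × 10^-8 cm = 3.364 Å.
Atoms touch along the cell edge, so a = 2r, so r = 0.5000 × a = 1.68 Å.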